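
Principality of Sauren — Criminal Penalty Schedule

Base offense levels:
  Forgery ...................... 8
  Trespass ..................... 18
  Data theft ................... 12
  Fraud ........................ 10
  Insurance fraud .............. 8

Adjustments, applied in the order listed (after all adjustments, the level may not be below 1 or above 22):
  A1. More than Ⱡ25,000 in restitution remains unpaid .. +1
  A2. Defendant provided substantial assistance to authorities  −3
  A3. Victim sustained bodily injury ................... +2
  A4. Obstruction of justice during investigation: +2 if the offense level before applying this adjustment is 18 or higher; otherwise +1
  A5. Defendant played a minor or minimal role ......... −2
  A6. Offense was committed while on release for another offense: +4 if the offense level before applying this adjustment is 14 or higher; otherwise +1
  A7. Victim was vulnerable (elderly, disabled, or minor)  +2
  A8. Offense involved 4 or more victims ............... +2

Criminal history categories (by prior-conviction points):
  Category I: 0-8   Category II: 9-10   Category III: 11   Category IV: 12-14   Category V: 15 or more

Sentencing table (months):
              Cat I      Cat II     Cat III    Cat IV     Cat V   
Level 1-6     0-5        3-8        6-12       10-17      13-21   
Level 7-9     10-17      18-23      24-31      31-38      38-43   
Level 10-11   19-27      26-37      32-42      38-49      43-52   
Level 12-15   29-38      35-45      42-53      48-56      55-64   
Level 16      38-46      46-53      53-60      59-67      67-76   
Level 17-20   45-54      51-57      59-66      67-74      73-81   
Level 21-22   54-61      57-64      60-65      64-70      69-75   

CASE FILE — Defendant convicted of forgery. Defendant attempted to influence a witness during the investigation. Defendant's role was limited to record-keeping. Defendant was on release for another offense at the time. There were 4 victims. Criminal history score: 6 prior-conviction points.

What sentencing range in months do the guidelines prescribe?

19-27 months

Base offense level for forgery: 8.
A2 does not apply.
A4 applies (level before this adjustment is 8 < 18, so +1): 8 + 1 = 9.
A5 applies: 9 − 2 = 7.
A6 applies (level before this adjustment is 7 < 14, so +1): 7 + 1 = 8.
A8 applies: 8 + 2 = 10.
Final offense level: 10.
Criminal history: 6 prior points → Category I (0-8).
Level 10 falls in the 10-11 band.
Grid: Level 10-11 × Category I = 19-27 months.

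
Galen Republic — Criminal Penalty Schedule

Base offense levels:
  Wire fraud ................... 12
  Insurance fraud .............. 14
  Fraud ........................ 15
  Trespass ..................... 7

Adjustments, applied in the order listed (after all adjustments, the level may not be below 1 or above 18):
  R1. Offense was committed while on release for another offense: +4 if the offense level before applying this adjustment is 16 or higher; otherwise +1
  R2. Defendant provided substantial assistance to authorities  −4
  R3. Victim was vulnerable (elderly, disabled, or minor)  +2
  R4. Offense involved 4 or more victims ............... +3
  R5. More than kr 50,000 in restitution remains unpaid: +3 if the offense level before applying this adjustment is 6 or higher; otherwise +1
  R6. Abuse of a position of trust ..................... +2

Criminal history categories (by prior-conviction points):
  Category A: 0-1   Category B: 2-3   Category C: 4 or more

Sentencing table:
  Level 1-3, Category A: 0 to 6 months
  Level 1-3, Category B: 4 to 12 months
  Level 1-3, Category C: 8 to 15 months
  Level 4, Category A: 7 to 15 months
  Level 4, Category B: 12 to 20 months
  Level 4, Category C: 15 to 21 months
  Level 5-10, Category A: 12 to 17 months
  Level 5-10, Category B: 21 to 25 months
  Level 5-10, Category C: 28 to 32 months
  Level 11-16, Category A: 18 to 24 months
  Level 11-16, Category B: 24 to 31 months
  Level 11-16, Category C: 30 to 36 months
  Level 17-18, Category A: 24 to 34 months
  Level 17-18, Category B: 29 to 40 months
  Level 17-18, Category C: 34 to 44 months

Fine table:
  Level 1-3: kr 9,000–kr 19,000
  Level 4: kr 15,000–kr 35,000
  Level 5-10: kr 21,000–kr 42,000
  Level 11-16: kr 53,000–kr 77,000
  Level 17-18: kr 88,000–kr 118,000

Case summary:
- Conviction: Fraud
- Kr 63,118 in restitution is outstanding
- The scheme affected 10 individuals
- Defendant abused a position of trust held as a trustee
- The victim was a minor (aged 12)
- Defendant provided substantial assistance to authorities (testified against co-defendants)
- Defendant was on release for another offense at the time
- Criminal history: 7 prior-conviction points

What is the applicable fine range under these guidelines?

Base offense level for fraud: 15.
R1 applies (level before this adjustment is 15 < 16, so +1): 15 + 1 = 16.
R2 applies: 16 − 4 = 12.
R3 applies: 12 + 2 = 14.
R4 applies: 14 + 3 = 17.
R5 applies (level before this adjustment is 17 ≥ 6, so +3): 17 + 3 = 20.
R6 applies: 20 + 2 = 22.
Level 22 exceeds the maximum of 18; capped at 18.
Final offense level: 18.
Level 18 falls in the 17-18 band.
Fine table: Level 17-18 → kr 88,000–kr 118,000.

kr 88,000–kr 118,000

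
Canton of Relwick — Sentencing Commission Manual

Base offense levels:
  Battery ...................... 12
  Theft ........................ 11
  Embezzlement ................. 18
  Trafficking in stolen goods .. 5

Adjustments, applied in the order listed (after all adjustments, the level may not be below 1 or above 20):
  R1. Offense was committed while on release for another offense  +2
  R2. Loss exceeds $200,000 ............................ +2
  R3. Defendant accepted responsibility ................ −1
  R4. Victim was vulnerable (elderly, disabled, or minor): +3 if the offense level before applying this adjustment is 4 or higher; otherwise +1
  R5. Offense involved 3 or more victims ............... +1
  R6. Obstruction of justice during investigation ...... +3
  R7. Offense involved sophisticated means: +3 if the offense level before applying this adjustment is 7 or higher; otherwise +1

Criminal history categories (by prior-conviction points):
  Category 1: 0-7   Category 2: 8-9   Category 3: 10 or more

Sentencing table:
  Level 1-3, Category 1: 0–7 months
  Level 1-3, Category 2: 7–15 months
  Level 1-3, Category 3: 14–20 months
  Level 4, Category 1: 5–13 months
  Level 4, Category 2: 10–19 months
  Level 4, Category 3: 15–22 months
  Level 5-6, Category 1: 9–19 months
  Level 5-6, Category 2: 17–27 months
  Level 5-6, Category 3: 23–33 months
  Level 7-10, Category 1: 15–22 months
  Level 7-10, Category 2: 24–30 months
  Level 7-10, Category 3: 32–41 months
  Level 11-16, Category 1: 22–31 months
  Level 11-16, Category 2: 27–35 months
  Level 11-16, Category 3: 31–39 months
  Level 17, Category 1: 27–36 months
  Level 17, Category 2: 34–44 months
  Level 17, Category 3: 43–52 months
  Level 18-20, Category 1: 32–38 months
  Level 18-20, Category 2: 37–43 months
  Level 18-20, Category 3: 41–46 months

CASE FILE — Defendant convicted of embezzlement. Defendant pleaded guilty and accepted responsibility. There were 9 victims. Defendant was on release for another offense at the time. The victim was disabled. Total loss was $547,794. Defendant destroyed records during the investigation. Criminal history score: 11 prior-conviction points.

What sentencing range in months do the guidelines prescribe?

Base offense level for embezzlement: 18.
R1 applies: 18 + 2 = 20.
R2 applies: 20 + 2 = 22.
R3 applies: 22 − 1 = 21.
R4 applies (level before this adjustment is 21 ≥ 4, so +3): 21 + 3 = 24.
R5 applies: 24 + 1 = 25.
R6 applies: 25 + 3 = 28.
Level 28 exceeds the maximum of 20; capped at 20.
Final offense level: 20.
Criminal history: 11 prior points → Category 3 (10+).
Level 20 falls in the 18-20 band.
Grid: Level 18-20 × Category 3 = 41-46 months.

41-46 months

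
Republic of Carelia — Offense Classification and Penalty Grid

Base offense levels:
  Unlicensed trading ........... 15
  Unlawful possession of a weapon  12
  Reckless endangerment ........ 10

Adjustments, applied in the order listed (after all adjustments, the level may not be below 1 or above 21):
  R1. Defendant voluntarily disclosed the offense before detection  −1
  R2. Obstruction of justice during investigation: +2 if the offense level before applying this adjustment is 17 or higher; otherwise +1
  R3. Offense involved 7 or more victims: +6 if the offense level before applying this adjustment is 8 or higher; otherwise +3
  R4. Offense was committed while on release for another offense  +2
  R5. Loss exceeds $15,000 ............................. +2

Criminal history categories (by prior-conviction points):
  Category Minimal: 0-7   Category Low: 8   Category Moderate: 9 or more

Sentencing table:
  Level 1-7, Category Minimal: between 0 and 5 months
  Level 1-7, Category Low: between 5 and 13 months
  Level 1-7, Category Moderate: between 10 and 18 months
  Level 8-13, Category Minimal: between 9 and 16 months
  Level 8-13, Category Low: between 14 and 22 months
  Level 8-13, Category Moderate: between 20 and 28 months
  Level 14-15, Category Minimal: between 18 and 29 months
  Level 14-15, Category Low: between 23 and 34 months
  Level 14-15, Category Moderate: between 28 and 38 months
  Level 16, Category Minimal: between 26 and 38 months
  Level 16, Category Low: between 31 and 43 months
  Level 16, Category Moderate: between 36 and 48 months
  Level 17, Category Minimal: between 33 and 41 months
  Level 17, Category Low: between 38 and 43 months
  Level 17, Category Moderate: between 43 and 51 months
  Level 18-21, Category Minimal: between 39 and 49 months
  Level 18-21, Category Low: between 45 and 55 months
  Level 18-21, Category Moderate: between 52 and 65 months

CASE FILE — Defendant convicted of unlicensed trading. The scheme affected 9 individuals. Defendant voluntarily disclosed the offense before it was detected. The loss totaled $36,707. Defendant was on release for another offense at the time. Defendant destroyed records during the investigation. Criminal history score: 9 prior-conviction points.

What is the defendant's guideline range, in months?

Base offense level for unlicensed trading: 15.
R1 applies: 15 − 1 = 14.
R2 applies (level before this adjustment is 14 < 17, so +1): 14 + 1 = 15.
R3 applies (level before this adjustment is 15 ≥ 8, so +6): 15 + 6 = 21.
R4 applies: 21 + 2 = 23.
R5 applies: 23 + 2 = 25.
Level 25 exceeds the maximum of 21; capped at 21.
Final offense level: 21.
Criminal history: 9 prior points → Category Moderate (9+).
Level 21 falls in the 18-21 band.
Grid: Level 18-21 × Category Moderate = 52-65 months.

52-65 months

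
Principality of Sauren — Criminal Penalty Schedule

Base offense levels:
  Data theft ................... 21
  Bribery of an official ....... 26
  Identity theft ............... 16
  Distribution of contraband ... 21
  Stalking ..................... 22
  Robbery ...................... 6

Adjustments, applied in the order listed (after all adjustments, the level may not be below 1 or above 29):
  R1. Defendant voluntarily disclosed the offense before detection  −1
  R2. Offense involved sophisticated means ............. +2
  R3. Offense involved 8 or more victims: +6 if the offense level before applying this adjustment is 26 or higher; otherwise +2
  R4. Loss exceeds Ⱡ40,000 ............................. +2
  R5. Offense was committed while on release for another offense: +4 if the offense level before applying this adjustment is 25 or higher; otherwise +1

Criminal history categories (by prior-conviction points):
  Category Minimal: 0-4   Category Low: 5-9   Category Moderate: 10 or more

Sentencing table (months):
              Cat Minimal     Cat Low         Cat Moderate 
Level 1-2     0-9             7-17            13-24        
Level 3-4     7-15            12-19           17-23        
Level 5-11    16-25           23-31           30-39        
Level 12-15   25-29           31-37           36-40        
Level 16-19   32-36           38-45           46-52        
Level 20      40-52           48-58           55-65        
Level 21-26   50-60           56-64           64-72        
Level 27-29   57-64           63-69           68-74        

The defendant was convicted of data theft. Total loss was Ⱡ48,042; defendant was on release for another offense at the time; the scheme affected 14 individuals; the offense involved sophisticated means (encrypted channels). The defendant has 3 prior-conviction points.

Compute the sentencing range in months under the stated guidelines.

Base offense level for data theft: 21.
R1 does not apply.
R2 applies: 21 + 2 = 23.
R3 applies (level before this adjustment is 23 < 26, so +2): 23 + 2 = 25.
R4 applies: 25 + 2 = 27.
R5 applies (level before this adjustment is 27 ≥ 25, so +4): 27 + 4 = 31.
Level 31 exceeds the maximum of 29; capped at 29.
Final offense level: 29.
Criminal history: 3 prior points → Category Minimal (0-4).
Level 29 falls in the 27-29 band.
Grid: Level 27-29 × Category Minimal = 57-64 months.

57-64 months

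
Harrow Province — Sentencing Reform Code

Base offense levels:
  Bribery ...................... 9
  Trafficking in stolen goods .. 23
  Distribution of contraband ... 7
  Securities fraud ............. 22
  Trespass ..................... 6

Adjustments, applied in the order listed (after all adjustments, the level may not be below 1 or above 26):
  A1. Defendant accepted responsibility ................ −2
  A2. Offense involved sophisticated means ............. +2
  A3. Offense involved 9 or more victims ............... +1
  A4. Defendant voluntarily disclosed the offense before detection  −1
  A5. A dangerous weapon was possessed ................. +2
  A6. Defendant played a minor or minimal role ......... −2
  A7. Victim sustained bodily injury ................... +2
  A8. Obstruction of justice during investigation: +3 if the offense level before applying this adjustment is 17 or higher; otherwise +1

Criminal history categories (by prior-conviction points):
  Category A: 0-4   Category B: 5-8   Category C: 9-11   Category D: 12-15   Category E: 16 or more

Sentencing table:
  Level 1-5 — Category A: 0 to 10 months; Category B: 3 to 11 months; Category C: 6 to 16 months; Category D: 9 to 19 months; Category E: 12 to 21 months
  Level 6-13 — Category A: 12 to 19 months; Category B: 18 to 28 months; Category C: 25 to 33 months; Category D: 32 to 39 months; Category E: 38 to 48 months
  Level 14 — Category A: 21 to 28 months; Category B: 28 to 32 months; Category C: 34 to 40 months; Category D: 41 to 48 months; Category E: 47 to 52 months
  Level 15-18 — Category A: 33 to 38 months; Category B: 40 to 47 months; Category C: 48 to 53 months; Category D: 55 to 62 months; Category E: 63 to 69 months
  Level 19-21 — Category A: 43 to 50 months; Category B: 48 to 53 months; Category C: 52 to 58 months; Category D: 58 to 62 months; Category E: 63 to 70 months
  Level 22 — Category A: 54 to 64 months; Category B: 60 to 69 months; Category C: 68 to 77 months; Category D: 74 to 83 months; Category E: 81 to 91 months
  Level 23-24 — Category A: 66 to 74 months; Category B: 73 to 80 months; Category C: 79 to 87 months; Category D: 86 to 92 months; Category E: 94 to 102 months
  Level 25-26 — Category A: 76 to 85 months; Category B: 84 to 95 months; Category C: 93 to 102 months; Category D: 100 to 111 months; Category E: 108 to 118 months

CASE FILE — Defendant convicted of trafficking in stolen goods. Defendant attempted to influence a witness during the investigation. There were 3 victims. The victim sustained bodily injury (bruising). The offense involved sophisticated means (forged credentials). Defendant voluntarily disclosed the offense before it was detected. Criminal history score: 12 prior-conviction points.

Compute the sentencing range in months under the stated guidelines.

100-111 months

Base offense level for trafficking in stolen goods: 23.
A2 applies: 23 + 2 = 25.
A3 does not apply.
A4 applies: 25 − 1 = 24.
A5 does not apply.
A6 does not apply.
A7 applies: 24 + 2 = 26.
A8 applies (level before this adjustment is 26 ≥ 17, so +3): 26 + 3 = 29.
Level 29 exceeds the maximum of 26; capped at 26.
Final offense level: 26.
Criminal history: 12 prior points → Category D (12-15).
Level 26 falls in the 25-26 band.
Grid: Level 25-26 × Category D = 100-111 months.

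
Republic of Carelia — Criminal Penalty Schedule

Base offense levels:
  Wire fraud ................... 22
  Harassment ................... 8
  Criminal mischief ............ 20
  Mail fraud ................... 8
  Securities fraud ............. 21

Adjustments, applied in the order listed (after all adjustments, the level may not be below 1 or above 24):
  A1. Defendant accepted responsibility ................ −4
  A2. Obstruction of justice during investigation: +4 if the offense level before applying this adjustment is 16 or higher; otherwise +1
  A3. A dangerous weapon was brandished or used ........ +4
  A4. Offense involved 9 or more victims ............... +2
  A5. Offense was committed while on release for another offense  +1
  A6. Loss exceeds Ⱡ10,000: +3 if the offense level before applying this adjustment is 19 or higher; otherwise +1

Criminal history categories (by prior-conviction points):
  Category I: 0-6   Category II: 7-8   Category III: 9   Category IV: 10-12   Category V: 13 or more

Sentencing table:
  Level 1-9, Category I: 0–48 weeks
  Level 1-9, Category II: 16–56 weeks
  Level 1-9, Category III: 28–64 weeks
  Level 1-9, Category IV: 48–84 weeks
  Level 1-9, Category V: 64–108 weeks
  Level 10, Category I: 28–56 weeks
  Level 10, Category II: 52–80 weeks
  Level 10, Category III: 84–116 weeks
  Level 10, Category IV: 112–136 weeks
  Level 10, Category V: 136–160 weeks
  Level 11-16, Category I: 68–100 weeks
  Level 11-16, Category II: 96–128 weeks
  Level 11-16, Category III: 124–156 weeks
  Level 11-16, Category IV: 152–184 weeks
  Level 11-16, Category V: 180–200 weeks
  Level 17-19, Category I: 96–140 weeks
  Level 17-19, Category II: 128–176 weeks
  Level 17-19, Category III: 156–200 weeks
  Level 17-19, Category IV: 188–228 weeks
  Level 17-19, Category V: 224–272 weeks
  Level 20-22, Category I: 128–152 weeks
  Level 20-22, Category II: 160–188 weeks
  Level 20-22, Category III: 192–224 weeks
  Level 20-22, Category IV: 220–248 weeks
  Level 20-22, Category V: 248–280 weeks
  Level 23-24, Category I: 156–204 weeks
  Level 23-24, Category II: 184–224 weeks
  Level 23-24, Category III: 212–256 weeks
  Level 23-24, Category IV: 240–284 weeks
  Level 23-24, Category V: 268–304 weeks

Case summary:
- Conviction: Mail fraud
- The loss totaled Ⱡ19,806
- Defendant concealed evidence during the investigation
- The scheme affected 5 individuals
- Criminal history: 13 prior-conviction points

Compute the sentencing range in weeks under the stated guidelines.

Base offense level for mail fraud: 8.
A2 applies (level before this adjustment is 8 < 16, so +1): 8 + 1 = 9.
A3 does not apply.
A4 does not apply.
A6 applies (level before this adjustment is 9 < 19, so +1): 9 + 1 = 10.
Final offense level: 10.
Criminal history: 13 prior points → Category V (13+).
Level 10 falls in the 10 band.
Grid: Level 10 × Category V = 136-160 weeks.

136-160 weeks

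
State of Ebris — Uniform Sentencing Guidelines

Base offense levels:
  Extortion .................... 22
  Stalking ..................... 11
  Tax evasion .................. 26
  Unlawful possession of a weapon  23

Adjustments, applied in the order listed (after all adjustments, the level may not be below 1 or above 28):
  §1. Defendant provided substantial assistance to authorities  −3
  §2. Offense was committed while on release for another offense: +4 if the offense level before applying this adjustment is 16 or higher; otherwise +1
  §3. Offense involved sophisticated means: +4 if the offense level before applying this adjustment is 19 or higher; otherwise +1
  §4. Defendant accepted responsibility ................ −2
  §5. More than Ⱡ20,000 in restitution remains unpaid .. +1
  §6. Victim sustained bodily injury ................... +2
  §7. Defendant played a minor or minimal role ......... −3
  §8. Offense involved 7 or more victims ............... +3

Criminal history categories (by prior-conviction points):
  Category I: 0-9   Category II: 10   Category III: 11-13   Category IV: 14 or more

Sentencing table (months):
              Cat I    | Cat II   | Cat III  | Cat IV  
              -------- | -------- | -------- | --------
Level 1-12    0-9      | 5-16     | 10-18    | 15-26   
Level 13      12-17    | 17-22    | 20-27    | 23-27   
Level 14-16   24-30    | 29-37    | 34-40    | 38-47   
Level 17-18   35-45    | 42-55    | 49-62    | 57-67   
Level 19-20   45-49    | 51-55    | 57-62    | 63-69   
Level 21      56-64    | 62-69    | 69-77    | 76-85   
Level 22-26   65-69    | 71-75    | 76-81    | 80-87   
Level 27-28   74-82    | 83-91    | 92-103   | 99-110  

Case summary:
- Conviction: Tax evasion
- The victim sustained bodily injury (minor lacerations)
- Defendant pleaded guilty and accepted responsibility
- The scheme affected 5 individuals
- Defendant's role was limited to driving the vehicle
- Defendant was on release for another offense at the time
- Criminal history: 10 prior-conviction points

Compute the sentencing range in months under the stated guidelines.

83-91 months

Base offense level for tax evasion: 26.
§1 does not apply.
§2 applies (level before this adjustment is 26 ≥ 16, so +4): 26 + 4 = 30.
§3 does not apply.
§4 applies: 30 − 2 = 28.
§6 applies: 28 + 2 = 30.
§7 applies: 30 − 3 = 27.
§8 does not apply.
Final offense level: 27.
Criminal history: 10 prior points → Category II (10).
Level 27 falls in the 27-28 band.
Grid: Level 27-28 × Category II = 83-91 months.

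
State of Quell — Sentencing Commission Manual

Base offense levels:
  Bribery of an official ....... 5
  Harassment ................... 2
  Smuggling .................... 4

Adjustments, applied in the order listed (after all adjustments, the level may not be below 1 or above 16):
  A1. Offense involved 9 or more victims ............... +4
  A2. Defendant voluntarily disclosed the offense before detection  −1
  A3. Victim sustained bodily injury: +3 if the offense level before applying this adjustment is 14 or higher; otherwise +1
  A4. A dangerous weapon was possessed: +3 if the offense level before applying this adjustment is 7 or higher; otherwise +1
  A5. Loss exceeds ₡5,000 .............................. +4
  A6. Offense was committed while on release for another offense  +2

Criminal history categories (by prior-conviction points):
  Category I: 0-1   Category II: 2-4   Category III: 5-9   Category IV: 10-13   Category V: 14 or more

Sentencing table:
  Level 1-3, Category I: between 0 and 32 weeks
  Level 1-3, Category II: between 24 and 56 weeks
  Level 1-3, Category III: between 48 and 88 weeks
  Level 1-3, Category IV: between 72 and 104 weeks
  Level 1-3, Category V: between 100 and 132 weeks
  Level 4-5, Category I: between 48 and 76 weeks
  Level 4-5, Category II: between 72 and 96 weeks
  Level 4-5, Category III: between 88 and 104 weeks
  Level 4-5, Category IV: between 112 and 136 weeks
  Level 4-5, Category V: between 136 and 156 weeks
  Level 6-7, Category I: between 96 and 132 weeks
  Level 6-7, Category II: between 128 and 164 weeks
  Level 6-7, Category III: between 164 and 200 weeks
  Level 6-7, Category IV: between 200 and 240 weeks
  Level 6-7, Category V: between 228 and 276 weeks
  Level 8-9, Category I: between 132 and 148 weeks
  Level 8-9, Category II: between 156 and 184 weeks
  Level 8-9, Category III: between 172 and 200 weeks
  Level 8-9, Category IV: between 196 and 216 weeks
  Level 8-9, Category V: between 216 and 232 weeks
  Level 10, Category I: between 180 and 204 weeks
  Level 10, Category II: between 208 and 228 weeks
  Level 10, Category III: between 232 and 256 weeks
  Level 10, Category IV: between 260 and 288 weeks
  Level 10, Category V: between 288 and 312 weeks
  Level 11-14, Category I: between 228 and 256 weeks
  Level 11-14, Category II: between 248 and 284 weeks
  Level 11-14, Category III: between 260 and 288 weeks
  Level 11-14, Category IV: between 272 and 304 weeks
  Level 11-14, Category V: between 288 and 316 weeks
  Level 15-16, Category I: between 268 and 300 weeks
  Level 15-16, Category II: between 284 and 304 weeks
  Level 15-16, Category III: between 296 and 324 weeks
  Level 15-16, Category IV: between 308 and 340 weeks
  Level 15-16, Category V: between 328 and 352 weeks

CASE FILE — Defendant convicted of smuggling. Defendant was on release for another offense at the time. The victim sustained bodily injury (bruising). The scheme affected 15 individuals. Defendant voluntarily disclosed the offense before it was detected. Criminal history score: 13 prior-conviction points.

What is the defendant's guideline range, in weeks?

Base offense level for smuggling: 4.
A1 applies: 4 + 4 = 8.
A2 applies: 8 − 1 = 7.
A3 applies (level before this adjustment is 7 < 14, so +1): 7 + 1 = 8.
A4 does not apply.
A5 does not apply.
A6 applies: 8 + 2 = 10.
Final offense level: 10.
Criminal history: 13 prior points → Category IV (10-13).
Level 10 falls in the 10 band.
Grid: Level 10 × Category IV = 260-288 weeks.

260-288 weeks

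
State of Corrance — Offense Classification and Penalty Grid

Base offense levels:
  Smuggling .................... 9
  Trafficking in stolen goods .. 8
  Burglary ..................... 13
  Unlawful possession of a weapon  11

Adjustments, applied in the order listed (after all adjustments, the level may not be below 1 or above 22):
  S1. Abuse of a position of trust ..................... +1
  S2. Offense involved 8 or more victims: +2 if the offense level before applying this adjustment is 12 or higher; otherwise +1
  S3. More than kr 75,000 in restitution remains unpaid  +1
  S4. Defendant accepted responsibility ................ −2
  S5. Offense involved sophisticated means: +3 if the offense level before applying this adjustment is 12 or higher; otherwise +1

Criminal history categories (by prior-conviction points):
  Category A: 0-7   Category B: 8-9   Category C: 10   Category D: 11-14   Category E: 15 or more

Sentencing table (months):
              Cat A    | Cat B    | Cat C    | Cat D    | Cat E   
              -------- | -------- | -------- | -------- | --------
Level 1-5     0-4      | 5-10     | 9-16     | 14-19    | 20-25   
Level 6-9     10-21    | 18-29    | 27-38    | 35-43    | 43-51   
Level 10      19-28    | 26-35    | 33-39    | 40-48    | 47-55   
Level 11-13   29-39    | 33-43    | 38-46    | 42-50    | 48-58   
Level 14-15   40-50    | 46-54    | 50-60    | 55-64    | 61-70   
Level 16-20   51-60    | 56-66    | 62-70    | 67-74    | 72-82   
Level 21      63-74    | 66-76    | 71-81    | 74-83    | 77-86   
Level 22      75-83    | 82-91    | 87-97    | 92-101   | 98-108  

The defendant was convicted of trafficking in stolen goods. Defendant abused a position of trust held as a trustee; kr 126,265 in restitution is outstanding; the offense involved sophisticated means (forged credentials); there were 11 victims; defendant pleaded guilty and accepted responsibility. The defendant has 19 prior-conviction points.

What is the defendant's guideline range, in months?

47-55 months

Base offense level for trafficking in stolen goods: 8.
S1 applies: 8 + 1 = 9.
S2 applies (level before this adjustment is 9 < 12, so +1): 9 + 1 = 10.
S3 applies: 10 + 1 = 11.
S4 applies: 11 − 2 = 9.
S5 applies (level before this adjustment is 9 < 12, so +1): 9 + 1 = 10.
Final offense level: 10.
Criminal history: 19 prior points → Category E (15+).
Level 10 falls in the 10 band.
Grid: Level 10 × Category E = 47-55 months.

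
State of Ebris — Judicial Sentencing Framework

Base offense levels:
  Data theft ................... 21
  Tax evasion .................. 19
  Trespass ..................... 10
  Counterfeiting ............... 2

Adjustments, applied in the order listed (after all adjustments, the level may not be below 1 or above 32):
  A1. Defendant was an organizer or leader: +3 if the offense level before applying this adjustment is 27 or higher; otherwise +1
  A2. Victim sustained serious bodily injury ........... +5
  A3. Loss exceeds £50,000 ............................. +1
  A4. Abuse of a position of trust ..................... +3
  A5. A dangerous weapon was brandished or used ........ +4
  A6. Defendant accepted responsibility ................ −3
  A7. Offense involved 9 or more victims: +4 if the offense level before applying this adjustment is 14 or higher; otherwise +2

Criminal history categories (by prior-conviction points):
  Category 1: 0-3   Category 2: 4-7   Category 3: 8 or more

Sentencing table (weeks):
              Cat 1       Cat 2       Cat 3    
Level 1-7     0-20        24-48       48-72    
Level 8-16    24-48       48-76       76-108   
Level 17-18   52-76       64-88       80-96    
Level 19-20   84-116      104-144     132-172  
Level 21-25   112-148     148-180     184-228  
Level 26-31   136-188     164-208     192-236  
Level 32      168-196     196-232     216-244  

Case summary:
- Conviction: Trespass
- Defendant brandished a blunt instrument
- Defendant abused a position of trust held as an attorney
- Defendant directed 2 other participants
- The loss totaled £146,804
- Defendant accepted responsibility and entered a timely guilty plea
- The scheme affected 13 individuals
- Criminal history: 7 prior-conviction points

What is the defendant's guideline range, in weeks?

104-144 weeks

Base offense level for trespass: 10.
A1 applies (level before this adjustment is 10 < 27, so +1): 10 + 1 = 11.
A2 does not apply.
A3 applies: 11 + 1 = 12.
A4 applies: 12 + 3 = 15.
A5 applies: 15 + 4 = 19.
A6 applies: 19 − 3 = 16.
A7 applies (level before this adjustment is 16 ≥ 14, so +4): 16 + 4 = 20.
Final offense level: 20.
Criminal history: 7 prior points → Category 2 (4-7).
Level 20 falls in the 19-20 band.
Grid: Level 19-20 × Category 2 = 104-144 weeks.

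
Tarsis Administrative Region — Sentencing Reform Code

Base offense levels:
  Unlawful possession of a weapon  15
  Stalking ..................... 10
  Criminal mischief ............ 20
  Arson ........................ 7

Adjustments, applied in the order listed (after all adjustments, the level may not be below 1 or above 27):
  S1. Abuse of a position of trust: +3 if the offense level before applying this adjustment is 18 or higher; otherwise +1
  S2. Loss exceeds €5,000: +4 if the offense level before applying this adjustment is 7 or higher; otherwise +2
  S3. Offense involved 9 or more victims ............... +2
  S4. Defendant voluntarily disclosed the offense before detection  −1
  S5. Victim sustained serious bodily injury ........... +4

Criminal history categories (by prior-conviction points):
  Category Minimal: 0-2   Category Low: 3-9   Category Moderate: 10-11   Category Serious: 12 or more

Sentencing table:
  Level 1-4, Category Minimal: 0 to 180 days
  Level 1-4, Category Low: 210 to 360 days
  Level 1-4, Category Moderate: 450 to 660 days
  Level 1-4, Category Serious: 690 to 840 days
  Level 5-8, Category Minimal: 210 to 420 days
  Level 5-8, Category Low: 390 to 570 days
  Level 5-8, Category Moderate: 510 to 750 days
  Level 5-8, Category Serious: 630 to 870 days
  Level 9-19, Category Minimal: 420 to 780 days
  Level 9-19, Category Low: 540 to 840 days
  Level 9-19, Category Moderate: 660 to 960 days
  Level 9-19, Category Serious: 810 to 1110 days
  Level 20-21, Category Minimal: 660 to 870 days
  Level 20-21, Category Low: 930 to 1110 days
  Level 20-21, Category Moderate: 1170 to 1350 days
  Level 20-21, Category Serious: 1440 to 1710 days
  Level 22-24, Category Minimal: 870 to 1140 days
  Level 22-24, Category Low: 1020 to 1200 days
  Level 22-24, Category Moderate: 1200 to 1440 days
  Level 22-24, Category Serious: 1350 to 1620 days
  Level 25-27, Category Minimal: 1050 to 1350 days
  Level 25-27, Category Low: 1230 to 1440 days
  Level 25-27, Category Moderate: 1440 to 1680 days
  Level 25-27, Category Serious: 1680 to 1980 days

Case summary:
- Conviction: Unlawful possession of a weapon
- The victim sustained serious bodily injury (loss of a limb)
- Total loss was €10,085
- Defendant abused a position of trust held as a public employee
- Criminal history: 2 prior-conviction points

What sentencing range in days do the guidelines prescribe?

Base offense level for unlawful possession of a weapon: 15.
S1 applies (level before this adjustment is 15 < 18, so +1): 15 + 1 = 16.
S2 applies (level before this adjustment is 16 ≥ 7, so +4): 16 + 4 = 20.
S5 applies: 20 + 4 = 24.
Final offense level: 24.
Criminal history: 2 prior points → Category Minimal (0-2).
Level 24 falls in the 22-24 band.
Grid: Level 22-24 × Category Minimal = 870-1140 days.

870-1140 days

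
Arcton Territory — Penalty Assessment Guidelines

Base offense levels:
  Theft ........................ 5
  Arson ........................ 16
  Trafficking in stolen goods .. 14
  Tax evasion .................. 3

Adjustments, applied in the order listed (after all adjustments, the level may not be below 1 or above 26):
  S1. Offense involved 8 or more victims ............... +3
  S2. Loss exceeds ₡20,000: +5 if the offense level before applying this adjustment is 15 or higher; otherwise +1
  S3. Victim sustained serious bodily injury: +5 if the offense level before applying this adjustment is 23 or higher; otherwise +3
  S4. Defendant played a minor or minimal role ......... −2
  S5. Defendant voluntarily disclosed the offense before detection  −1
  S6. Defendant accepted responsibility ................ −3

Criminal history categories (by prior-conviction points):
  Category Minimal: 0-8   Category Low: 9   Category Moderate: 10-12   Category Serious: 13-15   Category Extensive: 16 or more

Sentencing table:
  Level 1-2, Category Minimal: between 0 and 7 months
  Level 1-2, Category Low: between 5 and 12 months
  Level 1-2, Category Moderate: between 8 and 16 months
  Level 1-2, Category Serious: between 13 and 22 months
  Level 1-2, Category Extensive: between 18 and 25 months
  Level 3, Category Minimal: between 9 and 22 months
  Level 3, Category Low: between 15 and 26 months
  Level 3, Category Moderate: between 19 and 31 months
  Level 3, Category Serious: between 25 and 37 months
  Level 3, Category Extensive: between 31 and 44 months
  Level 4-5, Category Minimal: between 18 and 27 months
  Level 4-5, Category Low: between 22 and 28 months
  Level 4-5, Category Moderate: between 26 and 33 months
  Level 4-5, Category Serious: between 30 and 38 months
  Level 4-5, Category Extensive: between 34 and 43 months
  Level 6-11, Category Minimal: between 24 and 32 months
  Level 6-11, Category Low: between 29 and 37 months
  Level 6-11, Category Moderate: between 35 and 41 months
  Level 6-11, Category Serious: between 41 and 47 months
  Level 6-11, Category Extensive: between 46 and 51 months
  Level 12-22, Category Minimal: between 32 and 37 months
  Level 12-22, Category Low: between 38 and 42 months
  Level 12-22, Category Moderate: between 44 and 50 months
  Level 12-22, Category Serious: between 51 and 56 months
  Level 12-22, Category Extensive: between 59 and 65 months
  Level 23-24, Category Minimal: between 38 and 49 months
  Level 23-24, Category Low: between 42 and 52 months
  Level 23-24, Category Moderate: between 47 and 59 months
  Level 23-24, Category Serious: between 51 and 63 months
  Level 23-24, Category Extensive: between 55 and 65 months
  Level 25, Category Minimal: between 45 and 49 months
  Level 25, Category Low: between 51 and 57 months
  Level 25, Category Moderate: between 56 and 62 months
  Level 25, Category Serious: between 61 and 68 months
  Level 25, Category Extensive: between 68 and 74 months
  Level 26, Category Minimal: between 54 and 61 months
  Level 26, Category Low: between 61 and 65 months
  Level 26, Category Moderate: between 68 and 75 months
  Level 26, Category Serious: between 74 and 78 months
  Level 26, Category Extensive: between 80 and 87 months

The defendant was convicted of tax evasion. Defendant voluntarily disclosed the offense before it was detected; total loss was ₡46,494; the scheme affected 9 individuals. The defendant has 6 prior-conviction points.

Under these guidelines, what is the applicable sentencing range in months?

24-32 months

Base offense level for tax evasion: 3.
S1 applies: 3 + 3 = 6.
S2 applies (level before this adjustment is 6 < 15, so +1): 6 + 1 = 7.
S3 does not apply.
S4 does not apply.
S5 applies: 7 − 1 = 6.
Final offense level: 6.
Criminal history: 6 prior points → Category Minimal (0-8).
Level 6 falls in the 6-11 band.
Grid: Level 6-11 × Category Minimal = 24-32 months.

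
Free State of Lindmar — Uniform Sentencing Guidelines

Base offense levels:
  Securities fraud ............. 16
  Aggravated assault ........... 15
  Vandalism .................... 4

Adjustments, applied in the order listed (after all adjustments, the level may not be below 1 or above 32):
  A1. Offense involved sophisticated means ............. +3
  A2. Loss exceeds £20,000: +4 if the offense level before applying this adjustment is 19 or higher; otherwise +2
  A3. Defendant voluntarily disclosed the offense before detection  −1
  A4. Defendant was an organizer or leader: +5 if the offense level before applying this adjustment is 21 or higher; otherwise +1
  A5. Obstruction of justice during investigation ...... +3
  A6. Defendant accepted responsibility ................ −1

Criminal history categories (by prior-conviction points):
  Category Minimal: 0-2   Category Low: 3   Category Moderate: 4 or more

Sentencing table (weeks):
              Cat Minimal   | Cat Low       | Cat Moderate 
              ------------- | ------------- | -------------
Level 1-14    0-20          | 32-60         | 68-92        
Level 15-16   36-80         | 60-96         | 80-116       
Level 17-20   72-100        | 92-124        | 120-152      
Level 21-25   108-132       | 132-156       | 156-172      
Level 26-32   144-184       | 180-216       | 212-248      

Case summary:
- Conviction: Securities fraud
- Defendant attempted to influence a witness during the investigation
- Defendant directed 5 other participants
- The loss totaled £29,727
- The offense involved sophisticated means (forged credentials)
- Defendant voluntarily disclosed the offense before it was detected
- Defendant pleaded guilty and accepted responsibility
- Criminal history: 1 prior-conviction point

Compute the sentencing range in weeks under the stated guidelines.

Base offense level for securities fraud: 16.
A1 applies: 16 + 3 = 19.
A2 applies (level before this adjustment is 19 ≥ 19, so +4): 19 + 4 = 23.
A3 applies: 23 − 1 = 22.
A4 applies (level before this adjustment is 22 ≥ 21, so +5): 22 + 5 = 27.
A5 applies: 27 + 3 = 30.
A6 applies: 30 − 1 = 29.
Final offense level: 29.
Criminal history: 1 prior point → Category Minimal (0-2).
Level 29 falls in the 26-32 band.
Grid: Level 26-32 × Category Minimal = 144-184 weeks.

144-184 weeks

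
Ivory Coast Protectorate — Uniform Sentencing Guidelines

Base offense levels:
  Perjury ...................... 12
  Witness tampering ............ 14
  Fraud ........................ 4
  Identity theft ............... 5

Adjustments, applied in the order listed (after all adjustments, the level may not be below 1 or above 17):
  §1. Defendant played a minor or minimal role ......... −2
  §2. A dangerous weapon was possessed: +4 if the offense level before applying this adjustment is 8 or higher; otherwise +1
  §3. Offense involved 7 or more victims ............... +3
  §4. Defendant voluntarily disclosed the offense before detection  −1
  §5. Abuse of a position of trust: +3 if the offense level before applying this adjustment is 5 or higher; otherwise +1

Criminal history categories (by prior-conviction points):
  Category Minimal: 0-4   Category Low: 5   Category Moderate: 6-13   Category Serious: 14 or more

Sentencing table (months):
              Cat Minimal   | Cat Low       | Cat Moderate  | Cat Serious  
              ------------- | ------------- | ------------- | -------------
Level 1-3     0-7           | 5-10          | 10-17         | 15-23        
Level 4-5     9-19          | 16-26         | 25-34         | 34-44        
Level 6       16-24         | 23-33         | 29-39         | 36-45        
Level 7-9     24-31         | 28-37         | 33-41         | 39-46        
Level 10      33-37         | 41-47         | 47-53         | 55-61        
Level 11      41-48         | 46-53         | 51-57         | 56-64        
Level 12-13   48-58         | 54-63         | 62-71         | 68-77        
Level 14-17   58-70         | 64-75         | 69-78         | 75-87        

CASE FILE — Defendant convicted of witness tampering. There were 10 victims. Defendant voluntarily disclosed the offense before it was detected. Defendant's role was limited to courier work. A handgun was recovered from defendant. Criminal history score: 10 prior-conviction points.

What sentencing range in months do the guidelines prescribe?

Base offense level for witness tampering: 14.
§1 applies: 14 − 2 = 12.
§2 applies (level before this adjustment is 12 ≥ 8, so +4): 12 + 4 = 16.
§3 applies: 16 + 3 = 19.
§4 applies: 19 − 1 = 18.
§5 does not apply.
Level 18 exceeds the maximum of 17; capped at 17.
Final offense level: 17.
Criminal history: 10 prior points → Category Moderate (6-13).
Level 17 falls in the 14-17 band.
Grid: Level 14-17 × Category Moderate = 69-78 months.

69-78 months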